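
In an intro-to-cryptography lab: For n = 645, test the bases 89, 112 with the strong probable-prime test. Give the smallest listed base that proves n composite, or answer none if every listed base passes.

n − 1 = 644 = 2^2 · 161, so s = 2 and d = 161.
Base 89: x_0 = 89^161 mod 645 = 179. x_0 is neither 1 nor 644, so continue squaring. x_1 = 179^2 mod 645 = 436. Reached i = s−1 = 1 without hitting −1: 89 is a Miller–Rabin witness and 645 is composite.
Base 112: x_0 = 112^161 mod 645 = 37. x_0 is neither 1 nor 644, so continue squaring. x_1 = 37^2 mod 645 = 79. Reached i = s−1 = 1 without hitting −1: 112 is a Miller–Rabin witness and 645 is composite.
The smallest witness among the given bases is 89.

89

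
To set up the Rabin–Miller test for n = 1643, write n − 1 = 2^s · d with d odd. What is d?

Halving: 1642 → 821; 821 is odd.
So 1642 = 2^1 · 821.

821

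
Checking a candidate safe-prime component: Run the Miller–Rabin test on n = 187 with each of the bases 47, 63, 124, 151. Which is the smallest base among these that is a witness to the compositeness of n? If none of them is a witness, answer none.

n − 1 = 186 = 2^1 · 93, so s = 1 and d = 93.
Base 47: x_0 = 47^93 mod 187 = 115. x_0 ∉ {1, 186} and s = 1, so 47 is a Miller–Rabin witness and 187 is composite.
Base 63: x_0 = 63^93 mod 187 = 116. x_0 ∉ {1, 186} and s = 1, so 63 is a Miller–Rabin witness and 187 is composite.
Base 124: x_0 = 124^93 mod 187 = 71. x_0 ∉ {1, 186} and s = 1, so 124 is a Miller–Rabin witness and 187 is composite.
Base 151: x_0 = 151^93 mod 187 = 138. x_0 ∉ {1, 186} and s = 1, so 151 is a Miller–Rabin witness and 187 is composite.
The smallest witness among the given bases is 47.

47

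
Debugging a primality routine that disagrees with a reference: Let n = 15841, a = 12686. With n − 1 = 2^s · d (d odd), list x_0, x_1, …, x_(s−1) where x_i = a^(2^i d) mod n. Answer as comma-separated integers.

n − 1 = 15840 = 2^5 · 495, so s = 5 and d = 495.
x_0 = 12686^495 mod 15841 = 218.
x_1 = 218^2 mod 15841 = 1.
x_2 = 1^2 mod 15841 = 1.
x_3 = 1^2 mod 15841 = 1.
x_4 = 1^2 mod 15841 = 1.

218, 1, 1, 1, 1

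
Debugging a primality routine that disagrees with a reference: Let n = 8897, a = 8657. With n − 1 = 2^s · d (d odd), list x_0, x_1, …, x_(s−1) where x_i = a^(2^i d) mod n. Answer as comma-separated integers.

7537, 7921, 597, 529, 4034, 543

n − 1 = 8896 = 2^6 · 139, so s = 6 and d = 139.
x_0 = 8657^139 mod 8897 = 7537.
x_1 = 7537^2 mod 8897 = 7921.
x_2 = 7921^2 mod 8897 = 597.
x_3 = 597^2 mod 8897 = 529.
x_4 = 529^2 mod 8897 = 4034.
x_5 = 4034^2 mod 8897 = 543.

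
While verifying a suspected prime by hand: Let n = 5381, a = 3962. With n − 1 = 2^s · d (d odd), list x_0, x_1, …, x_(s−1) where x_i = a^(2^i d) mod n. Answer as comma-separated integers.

n − 1 = 5380 = 2^2 · 1345, so s = 2 and d = 1345.
x_0 = 3962^1345 mod 5381 = 5380.
x_1 = 5380^2 mod 5381 = 1.

5380, 1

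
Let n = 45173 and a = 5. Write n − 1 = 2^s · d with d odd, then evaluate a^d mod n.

9669

n − 1 = 45172 = 2^2 · 11293, so s = 2 and d = 11293.
By repeated squaring, 5^11293 ≡ 9669 (mod 45173).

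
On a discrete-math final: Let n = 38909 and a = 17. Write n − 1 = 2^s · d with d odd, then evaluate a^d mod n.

n − 1 = 38908 = 2^2 · 9727, so s = 2 and d = 9727.
17^9727 mod 38909 = 4359.

4359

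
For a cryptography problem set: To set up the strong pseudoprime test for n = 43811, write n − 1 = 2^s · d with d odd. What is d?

Halving: 43810 → 21905; 21905 is odd.
So 43810 = 2^1 · 21905.

21905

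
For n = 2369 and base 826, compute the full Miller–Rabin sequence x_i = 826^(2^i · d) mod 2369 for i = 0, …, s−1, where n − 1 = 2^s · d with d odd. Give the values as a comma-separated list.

1295, 2142, 1780, 1047, 1731, 1945

n − 1 = 2368 = 2^6 · 37, so s = 6 and d = 37.
x_0 = 826^37 mod 2369 = 1295.
x_1 = 1295^2 mod 2369 = 2142.
x_2 = 2142^2 mod 2369 = 1780.
x_3 = 1780^2 mod 2369 = 1047.
x_4 = 1047^2 mod 2369 = 1731.
x_5 = 1731^2 mod 2369 = 1945.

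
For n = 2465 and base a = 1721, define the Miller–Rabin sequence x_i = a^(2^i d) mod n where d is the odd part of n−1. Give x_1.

n − 1 = 2464 = 2^5 · 77, so s = 5 and d = 77.
x_0 = 1721^77 mod 2465 = 1636.
x_1 = 1636^2 mod 2465 = 1971.

1971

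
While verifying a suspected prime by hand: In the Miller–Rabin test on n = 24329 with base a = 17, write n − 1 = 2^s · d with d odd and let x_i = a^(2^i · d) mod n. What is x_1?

1

n − 1 = 24328 = 2^3 · 3041, so s = 3 and d = 3041.
Repeated squaring mod 24329: 17^1 ≡ 17, 17^2 ≡ 289, 17^4 ≡ 10534, 17^8 ≡ 587, 17^16 ≡ 3963, 17^32 ≡ 13164, 17^64 ≡ 19758, 17^128 ≡ 19759, 17^256 ≡ 10618, 17^512 ≡ 1338, 17^1024 ≡ 14227, 17^2048 ≡ 14578.
3041 = 2048 + 512 + 256 + 128 + 64 + 32 + 1, so 17^3041 ≡ 14578·1338·10618·19759·19758·13164·17 ≡ 1 (mod 24329).
x_0 = 1.
x_1 = 1^2 mod 24329 = 1.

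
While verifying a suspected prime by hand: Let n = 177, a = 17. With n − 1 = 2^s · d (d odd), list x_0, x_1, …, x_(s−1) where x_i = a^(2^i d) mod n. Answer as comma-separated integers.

86, 139, 28, 76

n − 1 = 176 = 2^4 · 11, so s = 4 and d = 11.
x_0 = 17^11 mod 177 = 86.
x_1 = 86^2 mod 177 = 139.
x_2 = 139^2 mod 177 = 28.
x_3 = 28^2 mod 177 = 76.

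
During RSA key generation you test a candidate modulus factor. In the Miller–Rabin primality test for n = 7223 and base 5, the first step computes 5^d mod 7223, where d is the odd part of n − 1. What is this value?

6256

n − 1 = 7222 = 2^1 · 3611, so s = 1 and d = 3611.
Repeated squaring mod 7223: 5^1 ≡ 5, 5^2 ≡ 25, 5^4 ≡ 625, 5^8 ≡ 583, 5^16 ≡ 408, 5^32 ≡ 335, 5^64 ≡ 3880, 5^128 ≡ 1668, 5^256 ≡ 1369, 5^512 ≡ 3404, 5^1024 ≡ 1524, 5^2048 ≡ 3993.
3611 = 2048 + 1024 + 512 + 16 + 8 + 2 + 1, so 5^3611 ≡ 3993·1524·3404·408·583·25·5 ≡ 6256 (mod 7223).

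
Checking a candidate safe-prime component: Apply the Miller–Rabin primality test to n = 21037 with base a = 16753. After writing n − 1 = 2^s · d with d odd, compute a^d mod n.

4175

n − 1 = 21036 = 2^2 · 5259, so s = 2 and d = 5259.
16753^5259 mod 21037 = 4175.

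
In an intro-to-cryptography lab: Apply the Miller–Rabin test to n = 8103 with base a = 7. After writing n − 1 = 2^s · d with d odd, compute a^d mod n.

2671

n − 1 = 8102 = 2^1 · 4051, so s = 1 and d = 4051.
Repeated squaring mod 8103: 7^1 ≡ 7, 7^2 ≡ 49, 7^4 ≡ 2401, 7^8 ≡ 3568, 7^16 ≡ 811, 7^32 ≡ 1378, 7^64 ≡ 2782, 7^128 ≡ 1159, 7^256 ≡ 6286, 7^512 ≡ 3568, 7^1024 ≡ 811, 7^2048 ≡ 1378.
4051 = 2048 + 1024 + 512 + 256 + 128 + 64 + 16 + 2 + 1, so 7^4051 ≡ 1378·811·3568·6286·1159·2782·811·49·7 ≡ 2671 (mod 8103).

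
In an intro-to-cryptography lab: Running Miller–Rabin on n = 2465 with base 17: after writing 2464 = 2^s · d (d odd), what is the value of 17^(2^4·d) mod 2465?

n − 1 = 2464 = 2^5 · 77, so s = 5 and d = 77.
Repeated squaring mod 2465: 17^1 ≡ 17, 17^2 ≡ 289, 17^4 ≡ 2176, 17^8 ≡ 2176, 17^16 ≡ 2176, 17^32 ≡ 2176, 17^64 ≡ 2176.
77 = 64 + 8 + 4 + 1, so 17^77 ≡ 2176·2176·2176·17 ≡ 17 (mod 2465).
x_0 = 17.
x_1 = 17^2 mod 2465 = 289.
x_2 = 289^2 mod 2465 = 2176.
x_3 = 2176^2 mod 2465 = 2176.
x_4 = 2176^2 mod 2465 = 2176.

2176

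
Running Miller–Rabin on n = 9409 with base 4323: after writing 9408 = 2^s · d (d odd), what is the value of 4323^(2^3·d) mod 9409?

n − 1 = 9408 = 2^6 · 147, so s = 6 and d = 147.
x_0 = 4323^147 mod 9409 = 4927.
x_1 = 4927^2 mod 9409 = 109.
x_2 = 109^2 mod 9409 = 2472.
x_3 = 2472^2 mod 9409 = 4343.

4343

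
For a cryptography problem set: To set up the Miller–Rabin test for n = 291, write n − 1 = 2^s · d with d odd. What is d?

145

Halving: 290 → 145; 145 is odd.
So 290 = 2^1 · 145.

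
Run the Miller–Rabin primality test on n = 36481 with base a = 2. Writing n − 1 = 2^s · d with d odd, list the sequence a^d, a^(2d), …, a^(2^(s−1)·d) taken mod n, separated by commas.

14326, 28651, 20820, 5158, 10315, 20629, 4776

n − 1 = 36480 = 2^7 · 285, so s = 7 and d = 285.
x_0 = 2^285 mod 36481 = 14326.
x_1 = 14326^2 mod 36481 = 28651.
x_2 = 28651^2 mod 36481 = 20820.
x_3 = 20820^2 mod 36481 = 5158.
x_4 = 5158^2 mod 36481 = 10315.
x_5 = 10315^2 mod 36481 = 20629.
x_6 = 20629^2 mod 36481 = 4776.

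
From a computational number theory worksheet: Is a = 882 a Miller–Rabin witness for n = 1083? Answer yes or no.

n − 1 = 1082 = 2^1 · 541, so s = 1 and d = 541.
Repeated squaring mod 1083: 882^1 ≡ 882, 882^2 ≡ 330, 882^4 ≡ 600, 882^8 ≡ 444, 882^16 ≡ 30, 882^32 ≡ 900, 882^64 ≡ 999, 882^128 ≡ 558, 882^256 ≡ 543, 882^512 ≡ 273.
541 = 512 + 16 + 8 + 4 + 1, so 882^541 ≡ 273·30·444·600·882 ≡ 540 (mod 1083).
x_0 = 882^541 mod 1083 = 540.
x_0 ∉ {1, 1082} and s = 1, so 882 is a Miller–Rabin witness and 1083 is composite.

yes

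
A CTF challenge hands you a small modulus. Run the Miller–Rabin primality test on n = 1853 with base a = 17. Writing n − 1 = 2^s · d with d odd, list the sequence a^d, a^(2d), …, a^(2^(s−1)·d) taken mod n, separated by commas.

782, 34

n − 1 = 1852 = 2^2 · 463, so s = 2 and d = 463.
x_0 = 17^463 mod 1853 = 782.
x_1 = 782^2 mod 1853 = 34.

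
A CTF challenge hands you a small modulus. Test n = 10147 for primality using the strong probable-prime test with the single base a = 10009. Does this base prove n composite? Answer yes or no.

n − 1 = 10146 = 2^1 · 5073, so s = 1 and d = 5073.
x_0 = 10009^5073 mod 10147 = 1.
x_0 = 1, so 10009 is not a witness.

no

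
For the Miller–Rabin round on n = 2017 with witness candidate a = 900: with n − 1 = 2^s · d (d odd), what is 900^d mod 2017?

n − 1 = 2016 = 2^5 · 63, so s = 5 and d = 63.
900^63 mod 2017 = 1489.

1489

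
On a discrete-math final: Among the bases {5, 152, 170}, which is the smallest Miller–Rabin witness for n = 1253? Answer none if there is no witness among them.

n − 1 = 1252 = 2^2 · 313, so s = 2 and d = 313.
Base 5: x_0 = 5^313 mod 1253 = 208. x_0 is neither 1 nor 1252, so continue squaring. x_1 = 208^2 mod 1253 = 662. Reached i = s−1 = 1 without hitting −1: 5 is a Miller–Rabin witness and 1253 is composite.
Base 152: x_0 = 152^313 mod 1253 = 1146. x_0 is neither 1 nor 1252, so continue squaring. x_1 = 1146^2 mod 1253 = 172. Reached i = s−1 = 1 without hitting −1: 152 is a Miller–Rabin witness and 1253 is composite.
Base 170: x_0 = 170^313 mod 1253 = 331. x_0 is neither 1 nor 1252, so continue squaring. x_1 = 331^2 mod 1253 = 550. Reached i = s−1 = 1 without hitting −1: 170 is a Miller–Rabin witness and 1253 is composite.
The smallest witness among the given bases is 5.

5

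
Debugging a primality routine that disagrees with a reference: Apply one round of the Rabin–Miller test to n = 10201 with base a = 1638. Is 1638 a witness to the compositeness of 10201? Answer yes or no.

no

n − 1 = 10200 = 2^3 · 1275, so s = 3 and d = 1275.
Repeated squaring mod 10201: 1638^1 ≡ 1638, 1638^2 ≡ 181, 1638^4 ≡ 2158, 1638^8 ≡ 5308, 1638^16 ≡ 9903, 1638^32 ≡ 7196, 1638^64 ≡ 2140, 1638^128 ≡ 9552, 1638^256 ≡ 2960, 1638^512 ≡ 9142, 1638^1024 ≡ 9572.
1275 = 1024 + 128 + 64 + 32 + 16 + 8 + 2 + 1, so 1638^1275 ≡ 9572·9552·2140·7196·9903·5308·181·1638 ≡ 10200 (mod 10201).
x_0 = 1638^1275 mod 10201 = 10200.
x_0 = 10200 ≡ −1, so 1638 is not a witness.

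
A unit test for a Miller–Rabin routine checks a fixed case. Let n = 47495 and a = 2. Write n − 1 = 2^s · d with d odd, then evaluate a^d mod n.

n − 1 = 47494 = 2^1 · 23747, so s = 1 and d = 23747.
Repeated squaring mod 47495: 2^1 ≡ 2, 2^2 ≡ 4, 2^4 ≡ 16, 2^8 ≡ 256, 2^16 ≡ 18041, 2^32 ≡ 41941, 2^64 ≡ 22661, 2^128 ≡ 4981, 2^256 ≡ 17971, 2^512 ≡ 38336, 2^1024 ≡ 11111, 2^2048 ≡ 14816, 2^4096 ≡ 39461, 2^8192 ≡ 46946, 2^16384 ≡ 16431.
23747 = 16384 + 4096 + 2048 + 1024 + 128 + 64 + 2 + 1, so 2^23747 ≡ 16431·39461·14816·11111·4981·22661·4·2 ≡ 30573 (mod 47495).

30573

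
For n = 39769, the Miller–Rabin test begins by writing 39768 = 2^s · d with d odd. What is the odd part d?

4971

Halving: 39768 → 19884 → 9942 → 4971; 4971 is odd.
So 39768 = 2^3 · 4971.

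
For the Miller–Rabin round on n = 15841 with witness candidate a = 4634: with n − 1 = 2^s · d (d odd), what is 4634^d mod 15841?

11872

n − 1 = 15840 = 2^5 · 495, so s = 5 and d = 495.
4634^495 mod 15841 = 11872.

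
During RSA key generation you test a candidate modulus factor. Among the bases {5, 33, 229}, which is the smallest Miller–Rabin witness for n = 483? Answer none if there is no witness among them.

n − 1 = 482 = 2^1 · 241, so s = 1 and d = 241.
Base 5: x_0 = 5^241 mod 483 = 152. x_0 ∉ {1, 482} and s = 1, so 5 is a Miller–Rabin witness and 483 is composite.
Base 33: x_0 = 33^241 mod 483 = 306. x_0 ∉ {1, 482} and s = 1, so 33 is a Miller–Rabin witness and 483 is composite.
Base 229: x_0 = 229^241 mod 483 = 229. x_0 ∉ {1, 482} and s = 1, so 229 is a Miller–Rabin witness and 483 is composite.
The smallest witness among the given bases is 5.

5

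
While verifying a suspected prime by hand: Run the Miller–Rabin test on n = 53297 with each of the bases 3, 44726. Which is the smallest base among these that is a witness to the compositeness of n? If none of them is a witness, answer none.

3

n − 1 = 53296 = 2^4 · 3331, so s = 4 and d = 3331.
Base 3: x_0 = 3^3331 mod 53297 = 8923. x_0 is neither 1 nor 53296, so continue squaring. x_1 = 8923^2 mod 53297 = 47508. x_2 = 47508^2 mod 53297 = 42005. x_3 = 42005^2 mod 53297 = 22840. Reached i = s−1 = 3 without hitting −1: 3 is a Miller–Rabin witness and 53297 is composite.
Base 44726: x_0 = 44726^3331 mod 53297 = 4809. x_0 is neither 1 nor 53296, so continue squaring. x_1 = 4809^2 mod 53297 = 48880. x_2 = 48880^2 mod 53297 = 3187. x_3 = 3187^2 mod 53297 = 30539. Reached i = s−1 = 3 without hitting −1: 44726 is a Miller–Rabin witness and 53297 is composite.
The smallest witness among the given bases is 3.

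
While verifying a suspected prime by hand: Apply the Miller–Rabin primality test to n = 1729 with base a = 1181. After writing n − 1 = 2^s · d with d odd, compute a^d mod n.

n − 1 = 1728 = 2^6 · 27, so s = 6 and d = 27.
1181^27 mod 1729 = 265.

265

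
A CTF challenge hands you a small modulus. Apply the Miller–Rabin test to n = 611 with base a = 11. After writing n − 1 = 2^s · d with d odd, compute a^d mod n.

n − 1 = 610 = 2^1 · 305, so s = 1 and d = 305.
By repeated squaring, 11^305 ≡ 527 (mod 611).

527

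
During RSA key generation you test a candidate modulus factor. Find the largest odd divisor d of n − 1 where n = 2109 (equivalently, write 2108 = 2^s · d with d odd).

Halving: 2108 → 1054 → 527; 527 is odd.
So 2108 = 2^2 · 527.

527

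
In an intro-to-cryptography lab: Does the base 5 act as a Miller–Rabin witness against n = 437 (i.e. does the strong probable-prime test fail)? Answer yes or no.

yes

n − 1 = 436 = 2^2 · 109, so s = 2 and d = 109.
x_0 = 5^109 mod 437 = 290.
x_0 is neither 1 nor 436, so continue squaring.
x_1 = 290^2 mod 437 = 196.
Reached i = s−1 = 1 without hitting −1: 5 is a Miller–Rabin witness and 437 is composite.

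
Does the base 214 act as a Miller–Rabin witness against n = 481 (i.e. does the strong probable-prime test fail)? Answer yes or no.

n − 1 = 480 = 2^5 · 15, so s = 5 and d = 15.
x_0 = 214^15 mod 481 = 450.
x_0 is neither 1 nor 480, so continue squaring.
x_1 = 450^2 mod 481 = 480.
x_1 ≡ −1, so 214 is not a witness.

no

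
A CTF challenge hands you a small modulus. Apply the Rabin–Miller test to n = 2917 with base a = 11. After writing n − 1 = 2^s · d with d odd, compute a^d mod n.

54

n − 1 = 2916 = 2^2 · 729, so s = 2 and d = 729.
11^729 mod 2917 = 54.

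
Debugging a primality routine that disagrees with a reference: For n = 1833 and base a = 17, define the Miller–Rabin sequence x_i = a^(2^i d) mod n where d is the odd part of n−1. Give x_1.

n − 1 = 1832 = 2^3 · 229, so s = 3 and d = 229.
x_0 = 17^229 mod 1833 = 1070.
x_1 = 1070^2 mod 1833 = 1108.

1108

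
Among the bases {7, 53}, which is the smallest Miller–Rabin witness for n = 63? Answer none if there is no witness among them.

7

n − 1 = 62 = 2^1 · 31, so s = 1 and d = 31.
Base 7: x_0 = 7^31 mod 63 = 7. x_0 ∉ {1, 62} and s = 1, so 7 is a Miller–Rabin witness and 63 is composite.
Base 53: x_0 = 53^31 mod 63 = 53. x_0 ∉ {1, 62} and s = 1, so 53 is a Miller–Rabin witness and 63 is composite.
The smallest witness among the given bases is 7.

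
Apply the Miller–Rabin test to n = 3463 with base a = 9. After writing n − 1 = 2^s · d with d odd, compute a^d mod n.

1

n − 1 = 3462 = 2^1 · 1731, so s = 1 and d = 1731.
Repeated squaring mod 3463: 9^1 ≡ 9, 9^2 ≡ 81, 9^4 ≡ 3098, 9^8 ≡ 1631, 9^16 ≡ 577, 9^32 ≡ 481, 9^64 ≡ 2803, 9^128 ≡ 2725, 9^256 ≡ 953, 9^512 ≡ 903, 9^1024 ≡ 1604.
1731 = 1024 + 512 + 128 + 64 + 2 + 1, so 9^1731 ≡ 1604·903·2725·2803·81·9 ≡ 1 (mod 3463).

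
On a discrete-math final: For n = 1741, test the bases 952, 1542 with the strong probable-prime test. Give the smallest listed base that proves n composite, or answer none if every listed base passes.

none

n − 1 = 1740 = 2^2 · 435, so s = 2 and d = 435.
Base 952: x_0 = 952^435 mod 1741 = 1682. x_0 is neither 1 nor 1740, so continue squaring. x_1 = 1682^2 mod 1741 = 1740. x_1 ≡ −1, so 952 is not a witness.
Base 1542: x_0 = 1542^435 mod 1741 = 1682. x_0 is neither 1 nor 1740, so continue squaring. x_1 = 1682^2 mod 1741 = 1740. x_1 ≡ −1, so 1542 is not a witness.
No listed base is a witness for 1741.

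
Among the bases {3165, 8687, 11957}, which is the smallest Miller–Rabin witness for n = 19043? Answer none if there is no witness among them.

n − 1 = 19042 = 2^1 · 9521, so s = 1 and d = 9521.
Base 3165: x_0 = 3165^9521 mod 19043 = 9604. x_0 ∉ {1, 19042} and s = 1, so 3165 is a Miller–Rabin witness and 19043 is composite.
Base 8687: x_0 = 8687^9521 mod 19043 = 4029. x_0 ∉ {1, 19042} and s = 1, so 8687 is a Miller–Rabin witness and 19043 is composite.
Base 11957: x_0 = 11957^9521 mod 19043 = 5792. x_0 ∉ {1, 19042} and s = 1, so 11957 is a Miller–Rabin witness and 19043 is composite.
The smallest witness among the given bases is 3165.

3165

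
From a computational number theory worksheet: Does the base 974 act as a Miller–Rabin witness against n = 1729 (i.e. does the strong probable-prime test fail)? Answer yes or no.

yes

n − 1 = 1728 = 2^6 · 27, so s = 6 and d = 27.
x_0 = 974^27 mod 1729 = 1065.
x_0 is neither 1 nor 1728, so continue squaring.
x_1 = 1065^2 mod 1729 = 1.
x_1 = 1 but x_0 ≠ ±1, a nontrivial square root of 1 — 974 is a witness and 1729 is composite.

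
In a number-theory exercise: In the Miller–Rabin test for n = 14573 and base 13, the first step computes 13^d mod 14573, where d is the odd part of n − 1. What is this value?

12493

n − 1 = 14572 = 2^2 · 3643, so s = 2 and d = 3643.
13^3643 mod 14573 = 12493.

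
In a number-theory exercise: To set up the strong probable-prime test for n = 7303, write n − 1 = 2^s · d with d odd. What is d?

3651

Halving: 7302 → 3651; 3651 is odd.
So 7302 = 2^1 · 3651.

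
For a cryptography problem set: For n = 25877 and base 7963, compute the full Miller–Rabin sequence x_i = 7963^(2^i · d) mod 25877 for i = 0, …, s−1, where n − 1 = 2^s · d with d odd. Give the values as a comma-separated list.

n − 1 = 25876 = 2^2 · 6469, so s = 2 and d = 6469.
x_0 = 7963^6469 mod 25877 = 13274.
x_1 = 13274^2 mod 25877 = 2583.

13274, 2583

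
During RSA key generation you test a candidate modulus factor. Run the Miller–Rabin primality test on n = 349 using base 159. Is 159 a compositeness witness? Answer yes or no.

n − 1 = 348 = 2^2 · 87, so s = 2 and d = 87.
x_0 = 159^87 mod 349 = 213.
x_0 is neither 1 nor 348, so continue squaring.
x_1 = 213^2 mod 349 = 348.
x_1 ≡ −1, so 159 is not a witness.

no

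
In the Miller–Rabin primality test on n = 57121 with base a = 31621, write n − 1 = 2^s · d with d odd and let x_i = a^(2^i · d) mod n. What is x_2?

n − 1 = 57120 = 2^5 · 1785, so s = 5 and d = 1785.
By repeated squaring, 31621^1785 ≡ 32264 (mod 57121).
x_0 = 32264.
x_1 = 32264^2 mod 57121 = 49713.
x_2 = 49713^2 mod 57121 = 42304.

42304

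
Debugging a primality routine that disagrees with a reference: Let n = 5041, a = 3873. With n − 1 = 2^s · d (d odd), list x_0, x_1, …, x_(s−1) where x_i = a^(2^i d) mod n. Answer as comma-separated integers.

3265, 3551, 2060, 4119

n − 1 = 5040 = 2^4 · 315, so s = 4 and d = 315.
x_0 = 3873^315 mod 5041 = 3265.
x_1 = 3265^2 mod 5041 = 3551.
x_2 = 3551^2 mod 5041 = 2060.
x_3 = 2060^2 mod 5041 = 4119.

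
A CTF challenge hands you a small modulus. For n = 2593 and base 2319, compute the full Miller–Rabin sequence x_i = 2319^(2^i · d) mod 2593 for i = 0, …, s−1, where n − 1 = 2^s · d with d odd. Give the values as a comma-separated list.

532, 387, 1968, 1675, 2592

n − 1 = 2592 = 2^5 · 81, so s = 5 and d = 81.
x_0 = 2319^81 mod 2593 = 532.
x_1 = 532^2 mod 2593 = 387.
x_2 = 387^2 mod 2593 = 1968.
x_3 = 1968^2 mod 2593 = 1675.
x_4 = 1675^2 mod 2593 = 2592.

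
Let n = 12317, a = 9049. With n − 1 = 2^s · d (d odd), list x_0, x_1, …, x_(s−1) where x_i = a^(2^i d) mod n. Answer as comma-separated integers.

n − 1 = 12316 = 2^2 · 3079, so s = 2 and d = 3079.
x_0 = 9049^3079 mod 12317 = 3704.
x_1 = 3704^2 mod 12317 = 10795.

3704, 10795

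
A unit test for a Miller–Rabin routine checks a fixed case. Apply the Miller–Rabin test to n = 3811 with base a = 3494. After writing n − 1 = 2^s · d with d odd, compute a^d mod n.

n − 1 = 3810 = 2^1 · 1905, so s = 1 and d = 1905.
3494^1905 mod 3811 = 713.

713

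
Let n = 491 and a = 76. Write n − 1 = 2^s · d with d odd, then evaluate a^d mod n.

n − 1 = 490 = 2^1 · 245, so s = 1 and d = 245.
Repeated squaring mod 491: 76^1 ≡ 76, 76^2 ≡ 375, 76^4 ≡ 199, 76^8 ≡ 321, 76^16 ≡ 422, 76^32 ≡ 342, 76^64 ≡ 106, 76^128 ≡ 434.
245 = 128 + 64 + 32 + 16 + 4 + 1, so 76^245 ≡ 434·106·342·422·199·76 ≡ 490 (mod 491).

490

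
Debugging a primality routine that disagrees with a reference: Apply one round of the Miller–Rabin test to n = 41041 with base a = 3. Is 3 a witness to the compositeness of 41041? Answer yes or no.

yes

n − 1 = 41040 = 2^4 · 2565, so s = 4 and d = 2565.
x_0 = 3^2565 mod 41041 = 24597.
x_0 is neither 1 nor 41040, so continue squaring.
x_1 = 24597^2 mod 41041 = 27028.
x_2 = 27028^2 mod 41041 = 24025.
x_3 = 24025^2 mod 41041 = 1.
x_3 = 1 but x_2 ≠ ±1, a nontrivial square root of 1 — 3 is a witness and 41041 is composite.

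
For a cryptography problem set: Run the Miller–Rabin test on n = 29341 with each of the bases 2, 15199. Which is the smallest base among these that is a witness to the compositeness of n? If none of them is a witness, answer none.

none

n − 1 = 29340 = 2^2 · 7335, so s = 2 and d = 7335.
Base 2: x_0 = 2^7335 mod 29341 = 26424. x_0 is neither 1 nor 29340, so continue squaring. x_1 = 26424^2 mod 29341 = 29340. x_1 ≡ −1, so 2 is not a witness.
Base 15199: x_0 = 15199^7335 mod 29341 = 15361. x_0 is neither 1 nor 29340, so continue squaring. x_1 = 15361^2 mod 29341 = 29340. x_1 ≡ −1, so 15199 is not a witness.
No listed base is a witness for 29341.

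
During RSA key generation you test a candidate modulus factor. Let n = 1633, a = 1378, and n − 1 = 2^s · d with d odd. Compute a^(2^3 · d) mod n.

n − 1 = 1632 = 2^5 · 51, so s = 5 and d = 51.
Repeated squaring mod 1633: 1378^1 ≡ 1378, 1378^2 ≡ 1338, 1378^4 ≡ 476, 1378^8 ≡ 1222, 1378^16 ≡ 722, 1378^32 ≡ 357.
51 = 32 + 16 + 2 + 1, so 1378^51 ≡ 357·722·1338·1378 ≡ 1574 (mod 1633).
x_0 = 1574.
x_1 = 1574^2 mod 1633 = 215.
x_2 = 215^2 mod 1633 = 501.
x_3 = 501^2 mod 1633 = 1152.

1152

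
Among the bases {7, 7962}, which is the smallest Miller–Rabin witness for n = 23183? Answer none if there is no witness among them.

7

n − 1 = 23182 = 2^1 · 11591, so s = 1 and d = 11591.
Base 7: x_0 = 7^11591 mod 23183 = 2345. x_0 ∉ {1, 23182} and s = 1, so 7 is a Miller–Rabin witness and 23183 is composite.
Base 7962: x_0 = 7962^11591 mod 23183 = 6220. x_0 ∉ {1, 23182} and s = 1, so 7962 is a Miller–Rabin witness and 23183 is composite.
The smallest witness among the given bases is 7.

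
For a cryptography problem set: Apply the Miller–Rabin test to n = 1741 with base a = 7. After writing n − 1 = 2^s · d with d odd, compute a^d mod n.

1682

n − 1 = 1740 = 2^2 · 435, so s = 2 and d = 435.
7^435 mod 1741 = 1682.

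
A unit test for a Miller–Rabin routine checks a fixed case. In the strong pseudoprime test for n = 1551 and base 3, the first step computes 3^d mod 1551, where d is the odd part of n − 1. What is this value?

408

n − 1 = 1550 = 2^1 · 775, so s = 1 and d = 775.
Repeated squaring mod 1551: 3^1 ≡ 3, 3^2 ≡ 9, 3^4 ≡ 81, 3^8 ≡ 357, 3^16 ≡ 267, 3^32 ≡ 1494, 3^64 ≡ 147, 3^128 ≡ 1446, 3^256 ≡ 168, 3^512 ≡ 306.
775 = 512 + 256 + 4 + 2 + 1, so 3^775 ≡ 306·168·81·9·3 ≡ 408 (mod 1551).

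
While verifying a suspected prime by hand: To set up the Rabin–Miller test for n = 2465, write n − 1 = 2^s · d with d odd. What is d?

77

Halving: 2464 → 1232 → 616 → 308 → 154 → 77; 77 is odd.
So 2464 = 2^5 · 77.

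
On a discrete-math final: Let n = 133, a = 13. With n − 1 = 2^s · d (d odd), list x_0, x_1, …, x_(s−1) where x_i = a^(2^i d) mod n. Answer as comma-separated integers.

27, 64

n − 1 = 132 = 2^2 · 33, so s = 2 and d = 33.
x_0 = 13^33 mod 133 = 27.
x_1 = 27^2 mod 133 = 64.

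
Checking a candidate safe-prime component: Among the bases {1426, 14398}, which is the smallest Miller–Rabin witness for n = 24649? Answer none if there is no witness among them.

1426

n − 1 = 24648 = 2^3 · 3081, so s = 3 and d = 3081.
Base 1426: x_0 = 1426^3081 mod 24649 = 24491. x_0 is neither 1 nor 24648, so continue squaring. x_1 = 24491^2 mod 24649 = 315. x_2 = 315^2 mod 24649 = 629. Reached i = s−1 = 2 without hitting −1: 1426 is a Miller–Rabin witness and 24649 is composite.
Base 14398: x_0 = 14398^3081 mod 24649 = 23549. x_0 is neither 1 nor 24648, so continue squaring. x_1 = 23549^2 mod 24649 = 2199. x_2 = 2199^2 mod 24649 = 4397. Reached i = s−1 = 2 without hitting −1: 14398 is a Miller–Rabin witness and 24649 is composite.
The smallest witness among the given bases is 1426.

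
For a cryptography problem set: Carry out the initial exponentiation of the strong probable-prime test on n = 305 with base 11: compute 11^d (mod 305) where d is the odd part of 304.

111

n − 1 = 304 = 2^4 · 19, so s = 4 and d = 19.
Repeated squaring mod 305: 11^1 ≡ 11, 11^2 ≡ 121, 11^4 ≡ 1, 11^8 ≡ 1, 11^16 ≡ 1.
19 = 16 + 2 + 1, so 11^19 ≡ 1·121·11 ≡ 111 (mod 305).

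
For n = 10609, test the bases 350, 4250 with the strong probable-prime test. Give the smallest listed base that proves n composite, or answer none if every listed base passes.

n − 1 = 10608 = 2^4 · 663, so s = 4 and d = 663.
Base 350: x_0 = 350^663 mod 10609 = 1. x_0 = 1, so 350 is not a witness.
Base 4250: x_0 = 4250^663 mod 10609 = 4840. x_0 is neither 1 nor 10608, so continue squaring. x_1 = 4840^2 mod 10609 = 928. x_2 = 928^2 mod 10609 = 1855. x_3 = 1855^2 mod 10609 = 3709. Reached i = s−1 = 3 without hitting −1: 4250 is a Miller–Rabin witness and 10609 is composite.
The smallest witness among the given bases is 4250.

4250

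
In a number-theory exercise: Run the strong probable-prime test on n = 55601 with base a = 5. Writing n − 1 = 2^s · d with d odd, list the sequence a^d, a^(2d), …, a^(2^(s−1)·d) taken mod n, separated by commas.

15062, 11764, 807, 39638

n − 1 = 55600 = 2^4 · 3475, so s = 4 and d = 3475.
x_0 = 5^3475 mod 55601 = 15062.
x_1 = 15062^2 mod 55601 = 11764.
x_2 = 11764^2 mod 55601 = 807.
x_3 = 807^2 mod 55601 = 39638.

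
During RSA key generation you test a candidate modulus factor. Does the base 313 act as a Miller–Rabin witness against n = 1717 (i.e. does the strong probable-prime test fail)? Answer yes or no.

n − 1 = 1716 = 2^2 · 429, so s = 2 and d = 429.
Repeated squaring mod 1717: 313^1 ≡ 313, 313^2 ≡ 100, 313^4 ≡ 1415, 313^8 ≡ 203, 313^16 ≡ 1, 313^32 ≡ 1, 313^64 ≡ 1, 313^128 ≡ 1, 313^256 ≡ 1.
429 = 256 + 128 + 32 + 8 + 4 + 1, so 313^429 ≡ 1·1·1·203·1415·313 ≡ 414 (mod 1717).
x_0 = 313^429 mod 1717 = 414.
x_0 is neither 1 nor 1716, so continue squaring.
x_1 = 414^2 mod 1717 = 1413.
Reached i = s−1 = 1 without hitting −1: 313 is a Miller–Rabin witness and 1717 is composite.

yes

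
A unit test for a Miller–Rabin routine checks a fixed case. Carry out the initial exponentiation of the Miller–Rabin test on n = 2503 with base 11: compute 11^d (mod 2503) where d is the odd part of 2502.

n − 1 = 2502 = 2^1 · 1251, so s = 1 and d = 1251.
11^1251 mod 2503 = 1.

1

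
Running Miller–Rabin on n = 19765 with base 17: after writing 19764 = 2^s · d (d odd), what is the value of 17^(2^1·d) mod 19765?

n − 1 = 19764 = 2^2 · 4941, so s = 2 and d = 4941.
x_0 = 17^4941 mod 19765 = 19202.
x_1 = 19202^2 mod 19765 = 729.

729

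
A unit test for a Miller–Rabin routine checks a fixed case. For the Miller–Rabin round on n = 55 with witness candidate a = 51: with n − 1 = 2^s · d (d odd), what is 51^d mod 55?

6

n − 1 = 54 = 2^1 · 27, so s = 1 and d = 27.
51^27 mod 55 = 6.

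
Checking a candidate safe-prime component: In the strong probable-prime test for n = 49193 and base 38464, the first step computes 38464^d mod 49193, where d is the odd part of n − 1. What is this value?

n − 1 = 49192 = 2^3 · 6149, so s = 3 and d = 6149.
Repeated squaring mod 49193: 38464^1 ≡ 38464, 38464^2 ≡ 49014, 38464^4 ≡ 32041, 38464^8 ≡ 16964, 38464^16 ≡ 47439, 38464^32 ≡ 26550, 38464^64 ≡ 16003, 38464^128 ≡ 46444, 38464^256 ≡ 30472, 38464^512 ≡ 24909, 38464^1024 ≡ 36165, 38464^2048 ≡ 12934, 38464^4096 ≡ 32156.
6149 = 4096 + 2048 + 4 + 1, so 38464^6149 ≡ 32156·12934·32041·38464 ≡ 49192 (mod 49193).

49192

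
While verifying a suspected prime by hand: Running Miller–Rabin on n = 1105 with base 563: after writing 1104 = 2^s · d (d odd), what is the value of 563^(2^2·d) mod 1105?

n − 1 = 1104 = 2^4 · 69, so s = 4 and d = 69.
x_0 = 563^69 mod 1105 = 168.
x_1 = 168^2 mod 1105 = 599.
x_2 = 599^2 mod 1105 = 781.

781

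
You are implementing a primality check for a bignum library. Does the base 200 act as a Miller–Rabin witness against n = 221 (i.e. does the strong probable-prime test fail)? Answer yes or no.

no

n − 1 = 220 = 2^2 · 55, so s = 2 and d = 55.
Repeated squaring mod 221: 200^1 ≡ 200, 200^2 ≡ 220, 200^4 ≡ 1, 200^8 ≡ 1, 200^16 ≡ 1, 200^32 ≡ 1.
55 = 32 + 16 + 4 + 2 + 1, so 200^55 ≡ 1·1·1·220·200 ≡ 21 (mod 221).
x_0 = 200^55 mod 221 = 21.
x_0 is neither 1 nor 220, so continue squaring.
x_1 = 21^2 mod 221 = 220.
x_1 ≡ −1, so 200 is not a witness.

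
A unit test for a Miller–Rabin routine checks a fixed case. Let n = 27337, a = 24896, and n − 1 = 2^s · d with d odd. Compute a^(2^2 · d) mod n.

27336

n − 1 = 27336 = 2^3 · 3417, so s = 3 and d = 3417.
x_0 = 24896^3417 mod 27337 = 1195.
x_1 = 1195^2 mod 27337 = 6501.
x_2 = 6501^2 mod 27337 = 27336.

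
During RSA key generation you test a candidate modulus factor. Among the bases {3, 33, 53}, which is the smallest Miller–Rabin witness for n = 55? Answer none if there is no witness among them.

n − 1 = 54 = 2^1 · 27, so s = 1 and d = 27.
Base 3: x_0 = 3^27 mod 55 = 42. x_0 ∉ {1, 54} and s = 1, so 3 is a Miller–Rabin witness and 55 is composite.
Base 33: x_0 = 33^27 mod 55 = 22. x_0 ∉ {1, 54} and s = 1, so 33 is a Miller–Rabin witness and 55 is composite.
Base 53: x_0 = 53^27 mod 55 = 37. x_0 ∉ {1, 54} and s = 1, so 53 is a Miller–Rabin witness and 55 is composite.
The smallest witness among the given bases is 3.

3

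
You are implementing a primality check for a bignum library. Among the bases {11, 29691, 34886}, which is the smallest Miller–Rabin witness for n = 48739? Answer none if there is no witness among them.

n − 1 = 48738 = 2^1 · 24369, so s = 1 and d = 24369.
Base 11: x_0 = 11^24369 mod 48739 = 10381. x_0 ∉ {1, 48738} and s = 1, so 11 is a Miller–Rabin witness and 48739 is composite.
Base 29691: x_0 = 29691^24369 mod 48739 = 47949. x_0 ∉ {1, 48738} and s = 1, so 29691 is a Miller–Rabin witness and 48739 is composite.
Base 34886: x_0 = 34886^24369 mod 48739 = 6275. x_0 ∉ {1, 48738} and s = 1, so 34886 is a Miller–Rabin witness and 48739 is composite.
The smallest witness among the given bases is 11.

11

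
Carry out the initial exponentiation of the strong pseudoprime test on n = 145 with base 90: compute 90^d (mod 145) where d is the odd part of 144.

50

n − 1 = 144 = 2^4 · 9, so s = 4 and d = 9.
90^9 mod 145 = 50.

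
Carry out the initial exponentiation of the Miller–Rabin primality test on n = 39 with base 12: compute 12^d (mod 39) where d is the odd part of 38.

12

n − 1 = 38 = 2^1 · 19, so s = 1 and d = 19.
12^19 mod 39 = 12.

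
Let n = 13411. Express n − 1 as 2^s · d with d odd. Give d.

6705

Halving: 13410 → 6705; 6705 is odd.
So 13410 = 2^1 · 6705.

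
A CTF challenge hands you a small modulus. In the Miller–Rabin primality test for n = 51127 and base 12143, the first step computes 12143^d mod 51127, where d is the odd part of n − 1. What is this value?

40154

n − 1 = 51126 = 2^1 · 25563, so s = 1 and d = 25563.
12143^25563 mod 51127 = 40154.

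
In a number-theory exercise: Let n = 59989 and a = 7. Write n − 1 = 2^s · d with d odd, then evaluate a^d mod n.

n − 1 = 59988 = 2^2 · 14997, so s = 2 and d = 14997.
Repeated squaring mod 59989: 7^1 ≡ 7, 7^2 ≡ 49, 7^4 ≡ 2401, 7^8 ≡ 5857, 7^16 ≡ 50730, 7^32 ≡ 4800, 7^64 ≡ 4224, 7^128 ≡ 25443, 7^256 ≡ 4950, 7^512 ≡ 26988, 7^1024 ≡ 25695, 7^2048 ≡ 54080, 7^4096 ≡ 2683, 7^8192 ≡ 59798.
14997 = 8192 + 4096 + 2048 + 512 + 128 + 16 + 4 + 1, so 7^14997 ≡ 59798·2683·54080·26988·25443·50730·2401·7 ≡ 12771 (mod 59989).

12771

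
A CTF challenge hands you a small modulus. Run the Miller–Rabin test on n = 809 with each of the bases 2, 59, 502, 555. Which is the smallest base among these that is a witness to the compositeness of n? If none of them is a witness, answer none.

none

n − 1 = 808 = 2^3 · 101, so s = 3 and d = 101.
Base 2: x_0 = 2^101 mod 809 = 491. x_0 is neither 1 nor 808, so continue squaring. x_1 = 491^2 mod 809 = 808. x_1 ≡ −1, so 2 is not a witness.
Base 59: x_0 = 59^101 mod 809 = 570. x_0 is neither 1 nor 808, so continue squaring. x_1 = 570^2 mod 809 = 491. x_2 = 491^2 mod 809 = 808. x_2 ≡ −1, so 59 is not a witness.
Base 502: x_0 = 502^101 mod 809 = 44. x_0 is neither 1 nor 808, so continue squaring. x_1 = 44^2 mod 809 = 318. x_2 = 318^2 mod 809 = 808. x_2 ≡ −1, so 502 is not a witness.
Base 555: x_0 = 555^101 mod 809 = 1. x_0 = 1, so 555 is not a witness.
No listed base is a witness for 809.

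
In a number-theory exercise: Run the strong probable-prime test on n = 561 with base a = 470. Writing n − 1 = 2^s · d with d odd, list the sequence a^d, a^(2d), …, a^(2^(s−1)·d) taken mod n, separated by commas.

n − 1 = 560 = 2^4 · 35, so s = 4 and d = 35.
x_0 = 470^35 mod 561 = 362.
x_1 = 362^2 mod 561 = 331.
x_2 = 331^2 mod 561 = 166.
x_3 = 166^2 mod 561 = 67.

362, 331, 166, 67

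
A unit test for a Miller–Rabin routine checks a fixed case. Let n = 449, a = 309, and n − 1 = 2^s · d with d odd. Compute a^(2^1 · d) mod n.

67

n − 1 = 448 = 2^6 · 7, so s = 6 and d = 7.
Repeated squaring mod 449: 309^1 ≡ 309, 309^2 ≡ 293, 309^4 ≡ 90.
7 = 4 + 2 + 1, so 309^7 ≡ 90·293·309 ≡ 327 (mod 449).
x_0 = 327.
x_1 = 327^2 mod 449 = 67.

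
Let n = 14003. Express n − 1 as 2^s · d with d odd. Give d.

Halving: 14002 → 7001; 7001 is odd.
So 14002 = 2^1 · 7001.

7001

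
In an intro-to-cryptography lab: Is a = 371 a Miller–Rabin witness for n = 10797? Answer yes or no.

yes

n − 1 = 10796 = 2^2 · 2699, so s = 2 and d = 2699.
x_0 = 371^2699 mod 10797 = 3770.
x_0 is neither 1 nor 10796, so continue squaring.
x_1 = 3770^2 mod 10797 = 4048.
Reached i = s−1 = 1 without hitting −1: 371 is a Miller–Rabin witness and 10797 is composite.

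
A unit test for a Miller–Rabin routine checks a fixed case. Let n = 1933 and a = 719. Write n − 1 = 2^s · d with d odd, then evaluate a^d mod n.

n − 1 = 1932 = 2^2 · 483, so s = 2 and d = 483.
Repeated squaring mod 1933: 719^1 ≡ 719, 719^2 ≡ 850, 719^4 ≡ 1491, 719^8 ≡ 131, 719^16 ≡ 1697, 719^32 ≡ 1572, 719^64 ≡ 810, 719^128 ≡ 813, 719^256 ≡ 1816.
483 = 256 + 128 + 64 + 32 + 2 + 1, so 719^483 ≡ 1816·813·810·1572·850·719 ≡ 598 (mod 1933).

598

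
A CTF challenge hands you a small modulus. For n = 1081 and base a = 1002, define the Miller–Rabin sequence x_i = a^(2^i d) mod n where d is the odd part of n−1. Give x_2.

841

n − 1 = 1080 = 2^3 · 135, so s = 3 and d = 135.
Repeated squaring mod 1081: 1002^1 ≡ 1002, 1002^2 ≡ 836, 1002^4 ≡ 570, 1002^8 ≡ 600, 1002^16 ≡ 27, 1002^32 ≡ 729, 1002^64 ≡ 670, 1002^128 ≡ 285.
135 = 128 + 4 + 2 + 1, so 1002^135 ≡ 285·570·836·1002 ≡ 449 (mod 1081).
x_0 = 449.
x_1 = 449^2 mod 1081 = 535.
x_2 = 535^2 mod 1081 = 841.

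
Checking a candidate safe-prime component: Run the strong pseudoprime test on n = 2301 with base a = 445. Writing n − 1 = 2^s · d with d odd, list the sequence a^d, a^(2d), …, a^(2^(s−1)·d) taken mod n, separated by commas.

2167, 1849

n − 1 = 2300 = 2^2 · 575, so s = 2 and d = 575.
x_0 = 445^575 mod 2301 = 2167.
x_1 = 2167^2 mod 2301 = 1849.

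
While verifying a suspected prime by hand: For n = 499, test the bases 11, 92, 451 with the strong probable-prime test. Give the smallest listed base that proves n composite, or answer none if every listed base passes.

n − 1 = 498 = 2^1 · 249, so s = 1 and d = 249.
Base 11: x_0 = 11^249 mod 499 = 498. x_0 = 498 ≡ −1, so 11 is not a witness.
Base 92: x_0 = 92^249 mod 499 = 498. x_0 = 498 ≡ −1, so 92 is not a witness.
Base 451: x_0 = 451^249 mod 499 = 1. x_0 = 1, so 451 is not a witness.
No listed base is a witness for 499.

none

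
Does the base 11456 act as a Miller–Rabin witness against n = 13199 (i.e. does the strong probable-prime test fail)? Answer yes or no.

n − 1 = 13198 = 2^1 · 6599, so s = 1 and d = 6599.
x_0 = 11456^6599 mod 13199 = 7302.
x_0 ∉ {1, 13198} and s = 1, so 11456 is a Miller–Rabin witness and 13199 is composite.

yes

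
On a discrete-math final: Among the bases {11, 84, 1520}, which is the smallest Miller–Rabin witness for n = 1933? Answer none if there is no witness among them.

n − 1 = 1932 = 2^2 · 483, so s = 2 and d = 483.
Base 11: x_0 = 11^483 mod 1933 = 598. x_0 is neither 1 nor 1932, so continue squaring. x_1 = 598^2 mod 1933 = 1932. x_1 ≡ −1, so 11 is not a witness.
Base 84: x_0 = 84^483 mod 1933 = 1932. x_0 = 1932 ≡ −1, so 84 is not a witness.
Base 1520: x_0 = 1520^483 mod 1933 = 1. x_0 = 1, so 1520 is not a witness.
No listed base is a witness for 1933.

none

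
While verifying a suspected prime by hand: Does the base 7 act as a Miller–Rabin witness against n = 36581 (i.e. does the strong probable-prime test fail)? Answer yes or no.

n − 1 = 36580 = 2^2 · 9145, so s = 2 and d = 9145.
x_0 = 7^9145 mod 36581 = 5807.
x_0 is neither 1 nor 36580, so continue squaring.
x_1 = 5807^2 mod 36581 = 30148.
Reached i = s−1 = 1 without hitting −1: 7 is a Miller–Rabin witness and 36581 is composite.

yes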